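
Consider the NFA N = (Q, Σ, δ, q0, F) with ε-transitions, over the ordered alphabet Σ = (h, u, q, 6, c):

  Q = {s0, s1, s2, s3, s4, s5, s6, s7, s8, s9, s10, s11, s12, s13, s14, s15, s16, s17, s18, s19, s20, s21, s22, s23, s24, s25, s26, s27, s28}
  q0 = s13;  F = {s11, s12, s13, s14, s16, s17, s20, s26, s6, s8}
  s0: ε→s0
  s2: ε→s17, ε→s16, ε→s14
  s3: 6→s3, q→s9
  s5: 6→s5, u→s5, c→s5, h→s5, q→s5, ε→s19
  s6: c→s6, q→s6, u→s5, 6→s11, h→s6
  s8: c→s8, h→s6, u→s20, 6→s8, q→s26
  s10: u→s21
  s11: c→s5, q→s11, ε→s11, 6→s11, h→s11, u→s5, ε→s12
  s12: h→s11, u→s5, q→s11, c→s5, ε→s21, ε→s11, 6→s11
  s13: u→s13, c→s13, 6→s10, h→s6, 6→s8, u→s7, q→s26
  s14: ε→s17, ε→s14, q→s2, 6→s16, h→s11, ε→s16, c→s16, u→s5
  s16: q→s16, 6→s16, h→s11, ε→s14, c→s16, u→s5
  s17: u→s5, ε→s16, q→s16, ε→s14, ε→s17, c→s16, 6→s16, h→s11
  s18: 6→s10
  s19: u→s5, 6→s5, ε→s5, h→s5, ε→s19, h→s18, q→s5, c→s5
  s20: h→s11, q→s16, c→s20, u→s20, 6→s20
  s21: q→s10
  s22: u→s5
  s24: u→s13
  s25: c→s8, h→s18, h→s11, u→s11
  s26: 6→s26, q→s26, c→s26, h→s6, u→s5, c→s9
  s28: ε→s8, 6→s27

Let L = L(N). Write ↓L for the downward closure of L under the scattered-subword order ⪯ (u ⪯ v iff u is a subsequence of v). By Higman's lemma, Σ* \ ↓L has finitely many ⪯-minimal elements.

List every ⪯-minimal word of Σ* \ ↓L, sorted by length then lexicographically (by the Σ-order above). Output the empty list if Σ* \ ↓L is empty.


A = [hu, qu, h6c, 6uhc].

|Q|=29, |F|=10, |δ|=95 (19 ε).
min D↑ (8 st, q0=0, F={4}): 0:h→1,u→0,q→2,6→3,c→0 1:h→1,u→4,q→1,6→5,c→1 2:h→1,u→4,q→2,6→2,c→2 3:h→1,u→6,q→2,6→3,c→3 4:h→4,u→4,q→4,6→4,c→4 5:h→5,u→4,q→5,6→5,c→4 6:h→5,u→6,q→7,6→6,c→6 7:h→5,u→4,q→7,6→7,c→7 [Hopcroft].
'hu': run [18, 8, 5] end={s10,s18,s19,s21,s5} rej; 2/2 single-dels accept.
'qu': run [18, 14, 5] end={s10,s18,s19,s21,s5} ∉↓L; 2/2 single-dels accept.
'h6c': |S_i|=[18, 8, 7, 5] end={s10,s18,s19,s21,s5} ∉↓L; 3/3 deletions ∈↓L.
'6uhc': run [18, 16, 12, 7, 5] end={s10,s18,s19,s21,s5} — reject; 4/4 del acc.
4 minimals (antichain).


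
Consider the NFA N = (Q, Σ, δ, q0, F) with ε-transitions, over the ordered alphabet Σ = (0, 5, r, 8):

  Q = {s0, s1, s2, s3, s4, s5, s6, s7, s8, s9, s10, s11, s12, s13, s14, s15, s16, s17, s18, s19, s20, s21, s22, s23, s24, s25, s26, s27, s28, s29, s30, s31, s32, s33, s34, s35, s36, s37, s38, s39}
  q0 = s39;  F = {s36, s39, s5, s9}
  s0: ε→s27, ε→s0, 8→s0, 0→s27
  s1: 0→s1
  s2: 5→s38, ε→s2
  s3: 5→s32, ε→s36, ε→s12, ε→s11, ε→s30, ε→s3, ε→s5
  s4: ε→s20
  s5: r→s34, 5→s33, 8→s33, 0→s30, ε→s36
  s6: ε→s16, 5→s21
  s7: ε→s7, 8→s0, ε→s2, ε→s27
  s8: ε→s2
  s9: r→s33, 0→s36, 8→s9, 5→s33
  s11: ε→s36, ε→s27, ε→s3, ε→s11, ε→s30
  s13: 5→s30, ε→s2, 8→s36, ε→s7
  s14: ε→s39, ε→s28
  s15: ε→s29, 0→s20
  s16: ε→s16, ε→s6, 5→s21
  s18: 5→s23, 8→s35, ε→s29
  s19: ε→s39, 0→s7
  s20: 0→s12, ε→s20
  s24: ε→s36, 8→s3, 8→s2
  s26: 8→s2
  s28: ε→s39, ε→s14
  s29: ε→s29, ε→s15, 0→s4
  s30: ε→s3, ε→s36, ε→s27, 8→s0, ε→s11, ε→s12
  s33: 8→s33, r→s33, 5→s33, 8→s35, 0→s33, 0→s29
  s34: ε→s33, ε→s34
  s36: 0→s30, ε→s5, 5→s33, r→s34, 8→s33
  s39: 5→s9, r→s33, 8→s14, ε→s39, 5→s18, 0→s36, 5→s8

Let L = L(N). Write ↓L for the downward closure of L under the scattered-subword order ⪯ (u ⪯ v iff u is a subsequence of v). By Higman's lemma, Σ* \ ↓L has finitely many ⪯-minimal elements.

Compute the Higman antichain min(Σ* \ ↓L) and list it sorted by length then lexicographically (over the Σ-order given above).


Antichain: [r, 05, 08, 55].

|Q|=40, |F|=4, |δ|=89 (45 ε).
min D↑ (4 st, q0=0, F={3}): 0:0→1,5→2,r→3,8→0 1:0→1,5→3,r→3,8→3 2:0→1,5→3,r→3,8→2 3:0→3,5→3,r→3,8→3 (ε-aug+det+¬).
'r': run [25, 8] end={s12,s15,s20,s29,s33,s34,s35,s4} — reject; 1/1 deletions ∈↓L.
'05': |S_i|=[25, 16, 8] end={s12,s15,s20,s29,s32,s33,s35,s4} ∉↓L; 2/2 del acc.
'08': run [25, 16, 9] end={s0,s12,s15,s20,s27,s29,s33,s35,s4} ∉↓L; 2/2 deletions ∈↓L.
'55': |S_i|=[25, 22, 10] end={s12,s15,s20,s23,s29,s32,s33,s35,s38,s4} ∉↓L; 2/2 deletions ∈↓L.
4 minimals (antichain).


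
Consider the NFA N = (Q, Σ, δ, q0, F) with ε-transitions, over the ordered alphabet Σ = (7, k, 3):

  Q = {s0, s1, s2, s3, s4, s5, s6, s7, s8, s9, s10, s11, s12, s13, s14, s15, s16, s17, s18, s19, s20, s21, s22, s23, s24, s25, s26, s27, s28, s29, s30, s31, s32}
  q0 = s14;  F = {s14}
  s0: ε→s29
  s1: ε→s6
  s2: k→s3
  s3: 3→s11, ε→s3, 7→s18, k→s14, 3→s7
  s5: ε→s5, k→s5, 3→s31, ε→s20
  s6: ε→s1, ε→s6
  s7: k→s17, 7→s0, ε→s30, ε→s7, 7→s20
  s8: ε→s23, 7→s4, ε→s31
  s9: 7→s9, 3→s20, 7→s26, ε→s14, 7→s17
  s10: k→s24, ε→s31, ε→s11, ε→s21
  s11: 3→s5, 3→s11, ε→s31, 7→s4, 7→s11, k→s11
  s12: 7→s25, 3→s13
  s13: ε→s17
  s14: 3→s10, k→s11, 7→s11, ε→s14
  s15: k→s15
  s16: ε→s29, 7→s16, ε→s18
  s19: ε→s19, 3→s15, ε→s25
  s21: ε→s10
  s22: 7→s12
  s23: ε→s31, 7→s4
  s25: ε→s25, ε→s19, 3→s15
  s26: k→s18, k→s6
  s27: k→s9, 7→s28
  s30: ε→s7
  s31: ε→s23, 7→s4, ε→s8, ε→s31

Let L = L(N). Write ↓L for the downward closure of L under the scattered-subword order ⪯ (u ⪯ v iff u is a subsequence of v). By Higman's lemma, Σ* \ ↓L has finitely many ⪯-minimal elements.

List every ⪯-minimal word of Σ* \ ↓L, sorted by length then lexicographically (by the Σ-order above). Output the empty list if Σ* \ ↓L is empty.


A = [7, k, 3].

|Q|=33, |F|=1, |δ|=67 (30 ε).
min D↑ (2 st, q0=0, F={1}): 0:7→1,k→1,3→1 1:7→1,k→1,3→1 [Hopcroft].
'7': N↓-sim [11, 7] end={s11,s20,s23,s31,s4,s5,s8} ∉↓L; 1/1 single-dels accept.
'k': |S_i|=[11, 8] end={s11,s20,s23,s24,s31,s4,s5,s8} — reject; 1/1 single-dels accept.
'3': |S_i|=[11, 10] end={s10,s11,s20,s21,s23,s24,s31,s4,s5,s8} rej; 1/1 single-dels accept.
3 words, ⪯-incomp.


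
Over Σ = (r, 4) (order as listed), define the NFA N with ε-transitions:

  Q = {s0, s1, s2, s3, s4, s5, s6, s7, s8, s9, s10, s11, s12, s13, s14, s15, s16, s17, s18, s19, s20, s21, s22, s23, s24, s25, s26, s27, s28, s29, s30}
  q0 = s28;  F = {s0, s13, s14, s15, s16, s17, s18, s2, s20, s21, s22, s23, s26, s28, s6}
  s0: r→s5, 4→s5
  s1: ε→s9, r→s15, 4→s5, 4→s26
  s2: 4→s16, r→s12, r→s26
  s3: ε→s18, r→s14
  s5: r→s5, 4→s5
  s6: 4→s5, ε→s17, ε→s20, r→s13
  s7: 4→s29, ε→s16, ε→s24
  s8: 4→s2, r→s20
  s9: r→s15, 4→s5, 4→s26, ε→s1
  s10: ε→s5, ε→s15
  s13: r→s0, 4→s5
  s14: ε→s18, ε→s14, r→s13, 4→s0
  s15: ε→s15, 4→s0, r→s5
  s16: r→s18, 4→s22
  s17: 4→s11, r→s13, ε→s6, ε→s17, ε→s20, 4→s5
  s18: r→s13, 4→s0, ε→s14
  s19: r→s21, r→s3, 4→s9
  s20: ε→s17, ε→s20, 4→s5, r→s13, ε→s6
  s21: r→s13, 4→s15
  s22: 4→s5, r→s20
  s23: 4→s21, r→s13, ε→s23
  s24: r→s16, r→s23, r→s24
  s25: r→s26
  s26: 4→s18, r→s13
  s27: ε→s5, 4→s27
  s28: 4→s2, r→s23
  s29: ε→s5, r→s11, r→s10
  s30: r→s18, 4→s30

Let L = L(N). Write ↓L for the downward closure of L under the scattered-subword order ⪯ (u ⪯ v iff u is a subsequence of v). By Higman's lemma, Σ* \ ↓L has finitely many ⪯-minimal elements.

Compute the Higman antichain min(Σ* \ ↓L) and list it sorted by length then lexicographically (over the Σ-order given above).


|Q|=31, |F|=15, |δ|=78 (22 ε).
min D↑ (13 st, q0=0, F={8}): 0:r→1,4→2 1:r→3,4→4 2:r→5,4→6 3:r→7,4→8 4:r→3,4→9 5:r→3,4→10 6:r→10,4→11 7:r→8,4→8 8:r→8,4→8 9:r→8,4→7 10:r→3,4→7 11:r→12,4→8 12:r→3,4→8 (ε-aug+det+¬).
'rr4': run [18, 14, 3, 1] end={s5} ∉↓L; 3/3 deletions ∈↓L.
'rrrr': run [18, 14, 3, 2, 1] end={s5} rej; 4/4 single-dels accept.
'r44r': run [18, 14, 8, 3, 1] end={s5} ∉↓L; 4/4 single-dels accept.
'4444': N↓-sim [18, 16, 12, 8, 2] end={s11,s5} ∉↓L; 4/4 single-dels accept.
'44r4r': run [18, 16, 12, 9, 3, 1] end={s5} ∉↓L; 5/5 deletions ∈↓L.
5 words, ⪯-incomp.

Antichain: [rr4, rrrr, r44r, 4444, 44r4r].


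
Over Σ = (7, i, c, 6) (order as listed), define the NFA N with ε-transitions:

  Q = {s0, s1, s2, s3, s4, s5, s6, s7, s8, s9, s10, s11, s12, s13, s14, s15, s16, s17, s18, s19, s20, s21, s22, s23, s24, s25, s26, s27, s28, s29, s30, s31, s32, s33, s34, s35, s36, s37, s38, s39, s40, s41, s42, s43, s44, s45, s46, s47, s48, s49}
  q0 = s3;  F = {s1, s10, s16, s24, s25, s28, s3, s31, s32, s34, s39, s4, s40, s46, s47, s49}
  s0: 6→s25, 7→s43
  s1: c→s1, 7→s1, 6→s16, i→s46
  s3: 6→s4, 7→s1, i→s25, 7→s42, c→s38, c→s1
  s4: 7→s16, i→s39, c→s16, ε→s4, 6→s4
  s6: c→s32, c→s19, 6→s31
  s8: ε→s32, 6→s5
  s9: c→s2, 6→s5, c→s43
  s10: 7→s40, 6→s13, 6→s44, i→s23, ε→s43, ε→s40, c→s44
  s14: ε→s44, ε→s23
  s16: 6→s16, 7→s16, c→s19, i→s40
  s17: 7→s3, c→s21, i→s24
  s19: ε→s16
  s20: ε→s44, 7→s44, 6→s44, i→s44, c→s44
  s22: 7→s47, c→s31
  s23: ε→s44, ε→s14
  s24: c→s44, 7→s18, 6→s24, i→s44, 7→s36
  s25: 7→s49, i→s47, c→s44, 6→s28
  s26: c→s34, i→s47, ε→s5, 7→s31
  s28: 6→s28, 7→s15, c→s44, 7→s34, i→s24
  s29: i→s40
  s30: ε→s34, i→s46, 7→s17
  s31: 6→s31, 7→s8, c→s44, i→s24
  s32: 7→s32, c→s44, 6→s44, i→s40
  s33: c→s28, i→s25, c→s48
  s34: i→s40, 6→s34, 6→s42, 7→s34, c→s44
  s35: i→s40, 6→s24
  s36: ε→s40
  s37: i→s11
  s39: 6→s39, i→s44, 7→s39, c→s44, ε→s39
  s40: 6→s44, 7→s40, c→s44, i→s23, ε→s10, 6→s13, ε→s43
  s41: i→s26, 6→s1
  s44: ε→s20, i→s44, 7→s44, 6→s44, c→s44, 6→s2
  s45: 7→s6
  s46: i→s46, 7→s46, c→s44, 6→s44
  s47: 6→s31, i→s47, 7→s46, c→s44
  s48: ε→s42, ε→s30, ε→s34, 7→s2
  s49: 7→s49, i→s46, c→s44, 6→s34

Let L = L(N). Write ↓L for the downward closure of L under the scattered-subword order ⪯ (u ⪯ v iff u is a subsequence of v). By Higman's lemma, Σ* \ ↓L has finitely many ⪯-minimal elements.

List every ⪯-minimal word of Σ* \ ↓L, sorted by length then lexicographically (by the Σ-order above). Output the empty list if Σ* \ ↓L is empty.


|Q|=50, |F|=16, |δ|=130 (20 ε).
min D↑ (16 st, q0=0, F={8}): 0:7→1,i→2,c→1,6→3 1:7→1,i→4,c→1,6→5 2:7→6,i→7,c→8,6→9 3:7→5,i→10,c→5,6→3 4:7→4,i→4,c→8,6→8 5:7→5,i→11,c→5,6→5 6:7→6,i→4,c→8,6→12 7:7→4,i→7,c→8,6→13 8:7→8,i→8,c→8,6→8 9:7→12,i→14,c→8,6→9 10:7→10,i→8,c→8,6→10 11:7→11,i→8,c→8,6→8 12:7→12,i→11,c→8,6→12 13:7→15,i→14,c→8,6→13 14:7→11,i→8,c→8,6→14 15:7→15,i→11,c→8,6→8.
'ic': |S_i|=[31, 25, 3] end={s2,s20,s44} — reject; 2/2 del acc.
'7i6': run [31, 23, 10, 4] end={s13,s2,s20,s44} ∉↓L; 3/3 del acc.
'ci6': |S_i|=[31, 14, 10, 4] end={s13,s2,s20,s44} ∉↓L; 3/3 del acc.
'6ii': |S_i|=[31, 24, 13, 5] end={s14,s2,s20,s23,s44} — reject; 3/3 deletions ∈↓L.
'ii76': |S_i|=[31, 25, 18, 15, 5] end={s13,s2,s20,s44,s5} ∉↓L; 4/4 deletions ∈↓L.
5 obstructions.

Antichain: [ic, 7i6, ci6, 6ii, ii76].


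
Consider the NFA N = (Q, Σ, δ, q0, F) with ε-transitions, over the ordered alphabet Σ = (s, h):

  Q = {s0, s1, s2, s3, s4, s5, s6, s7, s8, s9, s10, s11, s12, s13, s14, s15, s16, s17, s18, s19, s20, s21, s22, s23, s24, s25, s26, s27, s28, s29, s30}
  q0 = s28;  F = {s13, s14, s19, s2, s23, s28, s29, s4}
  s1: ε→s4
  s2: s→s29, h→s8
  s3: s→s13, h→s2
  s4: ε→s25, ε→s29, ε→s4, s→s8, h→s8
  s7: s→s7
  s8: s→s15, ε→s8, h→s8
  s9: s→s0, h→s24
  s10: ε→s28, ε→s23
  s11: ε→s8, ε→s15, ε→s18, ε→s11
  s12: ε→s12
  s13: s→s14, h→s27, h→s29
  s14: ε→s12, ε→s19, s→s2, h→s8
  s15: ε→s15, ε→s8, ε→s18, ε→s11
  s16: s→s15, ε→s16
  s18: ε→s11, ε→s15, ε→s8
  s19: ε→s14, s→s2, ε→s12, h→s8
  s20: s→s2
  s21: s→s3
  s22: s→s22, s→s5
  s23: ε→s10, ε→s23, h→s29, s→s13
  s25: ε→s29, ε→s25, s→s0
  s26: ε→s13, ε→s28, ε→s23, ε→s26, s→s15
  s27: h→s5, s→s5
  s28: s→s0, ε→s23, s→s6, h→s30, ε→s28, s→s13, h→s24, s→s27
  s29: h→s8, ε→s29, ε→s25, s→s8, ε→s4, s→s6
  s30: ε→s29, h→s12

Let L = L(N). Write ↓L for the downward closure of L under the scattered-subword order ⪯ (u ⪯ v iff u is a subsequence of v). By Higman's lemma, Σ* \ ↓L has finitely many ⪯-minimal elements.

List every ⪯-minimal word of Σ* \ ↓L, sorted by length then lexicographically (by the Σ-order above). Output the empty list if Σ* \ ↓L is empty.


|Q|=31, |F|=8, |δ|=77 (38 ε).
min D↑ (6 st, q0=0, F={4}): 0:s→1,h→2 1:s→3,h→2 2:s→4,h→4 3:s→5,h→4 4:s→4,h→4 5:s→2,h→4 (ε-aug+det+¬).
'hs': run [21, 14, 7] end={s0,s11,s15,s18,s5,s6,s8} rej; 2/2 del acc.
'hh': N↓-sim [21, 14, 6] end={s11,s12,s15,s18,s5,s8} — reject; 2/2 del acc.
'ssh': run [21, 16, 14, 4] end={s11,s15,s18,s8} ∉↓L; 3/3 deletions ∈↓L.
'sssss': N↓-sim [21, 16, 14, 10, 9, 6] end={s0,s11,s15,s18,s6,s8} rej; 5/5 single-dels accept.
4 minimals (antichain).

min(Σ*\↓L) = [hs, hh, ssh, sssss].


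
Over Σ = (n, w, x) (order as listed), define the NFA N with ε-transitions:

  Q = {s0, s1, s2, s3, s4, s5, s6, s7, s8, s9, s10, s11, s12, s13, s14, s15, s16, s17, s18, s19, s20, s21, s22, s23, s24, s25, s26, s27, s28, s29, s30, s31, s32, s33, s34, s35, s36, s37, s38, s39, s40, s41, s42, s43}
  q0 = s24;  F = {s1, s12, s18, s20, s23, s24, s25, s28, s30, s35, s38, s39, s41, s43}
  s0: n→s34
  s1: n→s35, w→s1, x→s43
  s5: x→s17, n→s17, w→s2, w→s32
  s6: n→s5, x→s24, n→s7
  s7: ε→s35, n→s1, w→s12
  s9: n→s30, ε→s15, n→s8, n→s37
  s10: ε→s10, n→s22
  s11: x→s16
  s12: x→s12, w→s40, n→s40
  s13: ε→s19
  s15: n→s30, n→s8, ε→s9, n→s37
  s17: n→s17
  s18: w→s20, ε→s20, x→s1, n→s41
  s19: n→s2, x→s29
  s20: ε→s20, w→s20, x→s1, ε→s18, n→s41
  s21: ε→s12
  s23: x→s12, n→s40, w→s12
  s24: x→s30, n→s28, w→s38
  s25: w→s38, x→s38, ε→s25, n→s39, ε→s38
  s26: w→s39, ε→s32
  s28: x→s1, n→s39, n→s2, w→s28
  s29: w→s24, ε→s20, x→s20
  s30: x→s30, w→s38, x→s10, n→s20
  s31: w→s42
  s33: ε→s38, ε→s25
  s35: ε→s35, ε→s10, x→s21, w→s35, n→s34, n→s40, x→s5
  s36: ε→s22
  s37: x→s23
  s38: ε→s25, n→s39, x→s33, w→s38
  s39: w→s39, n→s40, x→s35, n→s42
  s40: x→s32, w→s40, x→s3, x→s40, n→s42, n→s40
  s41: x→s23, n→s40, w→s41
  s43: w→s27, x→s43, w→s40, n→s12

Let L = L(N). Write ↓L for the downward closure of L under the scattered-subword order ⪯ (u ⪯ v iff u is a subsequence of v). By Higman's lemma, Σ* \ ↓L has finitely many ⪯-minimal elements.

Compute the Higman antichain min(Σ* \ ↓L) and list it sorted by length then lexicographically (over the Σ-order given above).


min(Σ*\↓L) = [nnn, wnn, nxxw, xnnxww].

|Q|=44, |F|=14, |δ|=99 (19 ε).
min D↑ (13 st, q0=0, F={7}): 0:n→1,w→2,x→3 1:n→4,w→1,x→5 2:n→4,w→2,x→2 3:n→6,w→2,x→3 4:n→7,w→4,x→8 5:n→8,w→5,x→9 6:n→10,w→6,x→5 7:n→7,w→7,x→7 8:n→7,w→8,x→11 9:n→11,w→7,x→9 10:n→7,w→10,x→12 11:n→7,w→7,x→11 12:n→7,w→11,x→11.
'nnn': |S_i|=[27, 22, 16, 7] end={s17,s22,s3,s32,s34,s40,s42} ∉↓L; 3/3 del acc.
'wnn': |S_i|=[27, 25, 16, 7] end={s17,s22,s3,s32,s34,s40,s42} — reject; 3/3 deletions ∈↓L.
'nxxw': N↓-sim [27, 22, 17, 11, 6] end={s2,s27,s3,s32,s40,s42} rej; 4/4 del acc.
'xnnxww': |S_i|=[27, 25, 21, 15, 10, 6, 4] end={s3,s32,s40,s42} — reject; 6/6 deletions ∈↓L.
4 minimals (antichain).


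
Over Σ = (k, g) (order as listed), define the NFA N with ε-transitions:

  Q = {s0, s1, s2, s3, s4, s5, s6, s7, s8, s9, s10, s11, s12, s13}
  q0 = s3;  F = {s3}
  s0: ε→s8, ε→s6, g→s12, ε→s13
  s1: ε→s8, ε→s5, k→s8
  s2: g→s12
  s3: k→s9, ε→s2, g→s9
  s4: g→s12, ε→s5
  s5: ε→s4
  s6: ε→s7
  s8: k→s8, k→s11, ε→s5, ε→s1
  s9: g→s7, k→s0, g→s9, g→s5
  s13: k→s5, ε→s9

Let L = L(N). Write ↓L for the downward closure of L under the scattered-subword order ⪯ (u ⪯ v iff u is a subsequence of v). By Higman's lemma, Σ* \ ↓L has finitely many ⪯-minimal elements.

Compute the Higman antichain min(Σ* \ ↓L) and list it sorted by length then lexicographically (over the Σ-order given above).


|Q|=14, |F|=1, |δ|=25 (12 ε).
min D↑ (2 st, q0=0, F={1}): 0:k→1,g→1 1:k→1,g→1.
'k': |S_i|=[13, 11] end={s0,s1,s11,s12,s13,s4,s5,s6,s7,s8,s9} rej; 1/1 single-dels accept.
'g': run [13, 11] end={s0,s1,s11,s12,s13,s4,s5,s6,s7,s8,s9} — reject; 1/1 single-dels accept.
2 obstructions.

min(Σ*\↓L) = [k, g].


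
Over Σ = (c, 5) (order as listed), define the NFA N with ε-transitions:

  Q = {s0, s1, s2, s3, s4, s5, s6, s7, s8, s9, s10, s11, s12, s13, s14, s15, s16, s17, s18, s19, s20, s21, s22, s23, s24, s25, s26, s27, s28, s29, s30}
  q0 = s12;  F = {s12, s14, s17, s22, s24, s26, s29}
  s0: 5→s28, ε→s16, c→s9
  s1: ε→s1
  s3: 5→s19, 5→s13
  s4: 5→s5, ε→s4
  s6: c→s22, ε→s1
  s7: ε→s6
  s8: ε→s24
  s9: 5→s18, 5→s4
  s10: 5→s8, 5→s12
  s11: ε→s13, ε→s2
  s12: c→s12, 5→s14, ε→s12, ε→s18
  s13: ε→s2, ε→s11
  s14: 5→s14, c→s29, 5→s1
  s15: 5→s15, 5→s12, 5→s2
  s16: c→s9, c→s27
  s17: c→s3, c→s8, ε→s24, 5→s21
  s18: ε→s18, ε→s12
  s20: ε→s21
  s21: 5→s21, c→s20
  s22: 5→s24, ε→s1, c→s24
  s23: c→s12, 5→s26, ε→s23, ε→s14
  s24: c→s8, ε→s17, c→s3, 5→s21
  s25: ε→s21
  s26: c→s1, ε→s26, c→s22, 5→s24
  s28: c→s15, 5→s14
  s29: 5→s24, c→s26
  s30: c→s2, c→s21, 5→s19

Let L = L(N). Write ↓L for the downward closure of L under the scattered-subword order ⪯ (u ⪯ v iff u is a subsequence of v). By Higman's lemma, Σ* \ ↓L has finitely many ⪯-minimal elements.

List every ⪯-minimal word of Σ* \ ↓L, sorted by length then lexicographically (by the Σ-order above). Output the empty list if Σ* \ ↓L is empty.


min(Σ*\↓L) = [5c55, 5cccc5].

|Q|=31, |F|=7, |δ|=64 (22 ε).
min D↑ (7 st, q0=0, F={6}): 0:c→0,5→1 1:c→2,5→1 2:c→3,5→4 3:c→5,5→4 4:c→4,5→6 5:c→4,5→4 6:c→6,5→6.
'5c55': run [17, 15, 14, 10, 6] end={s11,s13,s19,s2,s20,s21} — reject; 4/4 single-dels accept.
'5cccc5': |S_i|=[17, 15, 14, 13, 12, 10, 6] end={s11,s13,s19,s2,s20,s21} ∉↓L; 6/6 del acc.
2 words, ⪯-incomp.


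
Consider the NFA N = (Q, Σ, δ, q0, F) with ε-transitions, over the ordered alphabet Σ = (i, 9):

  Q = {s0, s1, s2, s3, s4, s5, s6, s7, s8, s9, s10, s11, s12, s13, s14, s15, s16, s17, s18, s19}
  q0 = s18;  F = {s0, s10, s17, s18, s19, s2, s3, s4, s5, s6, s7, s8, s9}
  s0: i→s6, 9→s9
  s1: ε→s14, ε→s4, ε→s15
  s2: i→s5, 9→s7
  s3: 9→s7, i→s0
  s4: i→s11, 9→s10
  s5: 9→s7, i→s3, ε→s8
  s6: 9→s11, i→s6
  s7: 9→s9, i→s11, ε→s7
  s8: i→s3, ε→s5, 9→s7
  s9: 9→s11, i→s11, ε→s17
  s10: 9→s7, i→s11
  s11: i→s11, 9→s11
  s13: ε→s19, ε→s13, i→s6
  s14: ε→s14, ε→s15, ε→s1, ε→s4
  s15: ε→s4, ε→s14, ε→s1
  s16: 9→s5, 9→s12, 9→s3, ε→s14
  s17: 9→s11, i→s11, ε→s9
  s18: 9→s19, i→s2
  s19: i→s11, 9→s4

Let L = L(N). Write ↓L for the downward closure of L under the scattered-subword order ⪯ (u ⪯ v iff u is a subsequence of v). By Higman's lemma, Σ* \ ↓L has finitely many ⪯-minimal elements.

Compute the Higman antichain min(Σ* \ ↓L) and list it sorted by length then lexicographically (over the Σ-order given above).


A = [9i, i999, iiiii9, iiii99, 999999].

|Q|=20, |F|=13, |δ|=50 (18 ε).
min D↑ (12 st, q0=0, F={5}): 0:i→1,9→2 1:i→3,9→4 2:i→5,9→6 3:i→7,9→4 4:i→5,9→8 5:i→5,9→5 6:i→5,9→9 7:i→10,9→4 8:i→5,9→5 9:i→5,9→4 10:i→11,9→8 11:i→11,9→5 (ε-aug+det+¬).
'9i': run [14, 7, 1] end={s11} — reject; 2/2 del acc.
'i999': |S_i|=[14, 10, 4, 3, 1] end={s11} rej; 4/4 del acc.
'iiiii9': N↓-sim [14, 10, 9, 7, 5, 2, 1] end={s11} ∉↓L; 6/6 del acc.
'iiii99': N↓-sim [14, 10, 9, 7, 5, 3, 1] end={s11} — reject; 6/6 del acc.
'999999': run [14, 7, 6, 5, 4, 3, 1] end={s11} rej; 6/6 deletions ∈↓L.
5 words, ⪯-incomp.


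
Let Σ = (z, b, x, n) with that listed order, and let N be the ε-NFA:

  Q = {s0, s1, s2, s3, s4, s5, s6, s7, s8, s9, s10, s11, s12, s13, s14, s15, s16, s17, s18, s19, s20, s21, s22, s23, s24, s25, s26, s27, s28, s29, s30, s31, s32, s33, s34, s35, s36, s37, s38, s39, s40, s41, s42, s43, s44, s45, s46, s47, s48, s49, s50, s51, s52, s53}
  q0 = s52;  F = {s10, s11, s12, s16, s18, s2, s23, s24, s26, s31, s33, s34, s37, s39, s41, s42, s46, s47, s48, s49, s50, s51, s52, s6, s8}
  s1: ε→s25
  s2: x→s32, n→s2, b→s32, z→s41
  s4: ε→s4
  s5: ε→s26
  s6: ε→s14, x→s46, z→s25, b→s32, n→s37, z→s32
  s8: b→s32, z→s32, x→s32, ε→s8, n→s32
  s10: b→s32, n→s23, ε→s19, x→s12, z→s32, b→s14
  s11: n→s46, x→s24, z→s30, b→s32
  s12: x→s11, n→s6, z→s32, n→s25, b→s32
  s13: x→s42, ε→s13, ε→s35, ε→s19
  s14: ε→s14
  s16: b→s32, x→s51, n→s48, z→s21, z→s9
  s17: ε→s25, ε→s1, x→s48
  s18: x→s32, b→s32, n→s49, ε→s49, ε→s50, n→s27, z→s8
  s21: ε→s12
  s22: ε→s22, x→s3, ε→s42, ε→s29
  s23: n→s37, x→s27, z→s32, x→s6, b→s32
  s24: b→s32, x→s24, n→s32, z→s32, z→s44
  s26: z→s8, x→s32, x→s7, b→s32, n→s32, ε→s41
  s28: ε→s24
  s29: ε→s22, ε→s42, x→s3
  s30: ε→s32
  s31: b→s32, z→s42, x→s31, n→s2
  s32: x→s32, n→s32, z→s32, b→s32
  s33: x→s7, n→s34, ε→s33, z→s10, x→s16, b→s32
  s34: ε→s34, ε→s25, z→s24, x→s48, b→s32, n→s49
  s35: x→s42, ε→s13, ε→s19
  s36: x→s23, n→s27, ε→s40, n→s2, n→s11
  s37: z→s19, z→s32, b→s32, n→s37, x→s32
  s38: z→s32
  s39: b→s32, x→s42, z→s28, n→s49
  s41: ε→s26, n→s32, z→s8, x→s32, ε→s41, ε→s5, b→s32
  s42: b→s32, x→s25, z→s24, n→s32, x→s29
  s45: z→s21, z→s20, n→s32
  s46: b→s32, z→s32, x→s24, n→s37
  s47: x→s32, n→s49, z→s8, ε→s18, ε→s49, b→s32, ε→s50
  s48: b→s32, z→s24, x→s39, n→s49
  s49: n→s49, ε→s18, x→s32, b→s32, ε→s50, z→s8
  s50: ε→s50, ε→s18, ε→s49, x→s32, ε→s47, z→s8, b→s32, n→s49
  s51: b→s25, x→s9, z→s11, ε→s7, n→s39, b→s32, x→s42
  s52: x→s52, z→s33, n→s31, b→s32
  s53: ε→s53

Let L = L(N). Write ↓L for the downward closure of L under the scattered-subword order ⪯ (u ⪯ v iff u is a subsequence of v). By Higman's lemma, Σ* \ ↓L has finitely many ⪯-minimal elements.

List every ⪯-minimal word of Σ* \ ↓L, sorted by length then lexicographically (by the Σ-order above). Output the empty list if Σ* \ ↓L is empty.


|Q|=54, |F|=25, |δ|=173 (43 ε).
min D↑ (22 st, q0=0, F={2}): 0:z→1,b→2,x→0,n→3 1:z→4,b→2,x→5,n→6 2:z→2,b→2,x→2,n→2 3:z→7,b→2,x→3,n→8 4:z→2,b→2,x→9,n→10 5:z→9,b→2,x→11,n→12 6:z→13,b→2,x→12,n→14 7:z→13,b→2,x→7,n→2 8:z→15,b→2,x→2,n→8 9:z→2,b→2,x→16,n→17 10:z→2,b→2,x→17,n→18 11:z→16,b→2,x→7,n→19 12:z→13,b→2,x→19,n→14 13:z→2,b→2,x→13,n→2 14:z→20,b→2,x→2,n→14 15:z→20,b→2,x→2,n→2 16:z→2,b→2,x→13,n→21 17:z→2,b→2,x→21,n→18 18:z→2,b→2,x→2,n→18 19:z→13,b→2,x→7,n→14 20:z→2,b→2,x→2,n→2 21:z→2,b→2,x→13,n→18 (ε-aug+det+¬).
'b': run [40, 3] end={s14,s25,s32} rej; 1/1 deletions ∈↓L.
'zzz': N↓-sim [40, 37, 19, 5] end={s19,s25,s30,s32,s44} — reject; 3/3 deletions ∈↓L.
'nzn': |S_i|=[40, 30, 15, 1] end={s32} rej; 3/3 del acc.
'nnx': |S_i|=[40, 30, 14, 2] end={s32,s7} ∉↓L; 3/3 deletions ∈↓L.
'zxxxn': |S_i|=[40, 37, 30, 24, 9, 1] end={s32} rej; 5/5 single-dels accept.
5 obstructions.

A = [b, zzz, nzn, nnx, zxxxn].


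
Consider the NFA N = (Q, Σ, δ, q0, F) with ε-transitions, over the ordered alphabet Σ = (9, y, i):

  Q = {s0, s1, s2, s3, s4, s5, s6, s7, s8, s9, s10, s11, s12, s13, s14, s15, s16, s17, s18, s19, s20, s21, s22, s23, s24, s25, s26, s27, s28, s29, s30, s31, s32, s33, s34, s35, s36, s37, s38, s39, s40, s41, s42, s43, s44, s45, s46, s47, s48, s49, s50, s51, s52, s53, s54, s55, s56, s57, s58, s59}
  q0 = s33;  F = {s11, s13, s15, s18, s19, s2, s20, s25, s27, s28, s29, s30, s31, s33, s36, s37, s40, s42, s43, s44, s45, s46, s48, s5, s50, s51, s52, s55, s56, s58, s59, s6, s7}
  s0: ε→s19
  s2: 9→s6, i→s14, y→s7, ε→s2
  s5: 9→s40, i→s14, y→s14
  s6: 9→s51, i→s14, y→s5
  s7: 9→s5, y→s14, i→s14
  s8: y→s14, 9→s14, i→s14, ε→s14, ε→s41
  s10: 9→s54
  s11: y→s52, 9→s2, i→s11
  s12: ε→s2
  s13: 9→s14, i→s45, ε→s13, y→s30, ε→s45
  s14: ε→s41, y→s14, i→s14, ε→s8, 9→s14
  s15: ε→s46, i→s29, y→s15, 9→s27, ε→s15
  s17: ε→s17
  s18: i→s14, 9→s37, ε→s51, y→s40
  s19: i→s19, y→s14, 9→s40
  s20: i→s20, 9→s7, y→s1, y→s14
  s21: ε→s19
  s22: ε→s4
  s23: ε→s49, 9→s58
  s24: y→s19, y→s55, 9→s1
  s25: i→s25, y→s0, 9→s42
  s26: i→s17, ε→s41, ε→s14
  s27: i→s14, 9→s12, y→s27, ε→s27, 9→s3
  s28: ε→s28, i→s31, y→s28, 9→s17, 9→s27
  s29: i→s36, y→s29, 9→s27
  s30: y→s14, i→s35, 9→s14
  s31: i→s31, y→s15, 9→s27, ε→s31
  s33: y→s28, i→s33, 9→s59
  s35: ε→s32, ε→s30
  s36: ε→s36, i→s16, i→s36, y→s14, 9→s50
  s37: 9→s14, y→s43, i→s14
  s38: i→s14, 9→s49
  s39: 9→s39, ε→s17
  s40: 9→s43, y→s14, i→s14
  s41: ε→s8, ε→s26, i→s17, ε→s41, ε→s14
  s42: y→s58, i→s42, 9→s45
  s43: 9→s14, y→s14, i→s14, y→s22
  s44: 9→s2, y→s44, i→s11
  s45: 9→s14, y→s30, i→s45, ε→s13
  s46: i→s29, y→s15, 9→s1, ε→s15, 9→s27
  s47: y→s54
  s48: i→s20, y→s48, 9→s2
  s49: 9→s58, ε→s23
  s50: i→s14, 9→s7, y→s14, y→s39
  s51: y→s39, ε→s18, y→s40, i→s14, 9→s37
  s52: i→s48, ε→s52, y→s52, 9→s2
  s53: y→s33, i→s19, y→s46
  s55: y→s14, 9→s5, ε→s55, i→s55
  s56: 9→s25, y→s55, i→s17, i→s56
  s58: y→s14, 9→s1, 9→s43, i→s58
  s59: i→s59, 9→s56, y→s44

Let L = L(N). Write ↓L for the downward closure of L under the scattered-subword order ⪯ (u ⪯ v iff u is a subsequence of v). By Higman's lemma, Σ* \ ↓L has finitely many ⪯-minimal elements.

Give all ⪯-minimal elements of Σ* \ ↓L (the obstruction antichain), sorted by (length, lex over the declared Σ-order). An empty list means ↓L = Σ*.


|Q|=60, |F|=33, |δ|=165 (35 ε).
min D↑ (31 st, q0=0, F={11}): 0:9→1,y→2,i→0 1:9→3,y→4,i→1 2:9→5,y→2,i→6 3:9→7,y→8,i→3 4:9→9,y→4,i→10 5:9→9,y→5,i→11 6:9→5,y→12,i→6 7:9→13,y→14,i→7 8:9→15,y→11,i→8 9:9→16,y→17,i→11 10:9→9,y→18,i→10 11:9→11,y→11,i→11 12:9→5,y→12,i→19 13:9→20,y→21,i→13 14:9→22,y→11,i→14 15:9→22,y→11,i→11 16:9→23,y→15,i→11 17:9→15,y→11,i→11 18:9→9,y→18,i→24 19:9→5,y→19,i→25 20:9→11,y→26,i→20 21:9→27,y→11,i→21 22:9→27,y→11,i→11 23:9→28,y→22,i→11 24:9→9,y→24,i→29 25:9→30,y→11,i→25 26:9→11,y→11,i→26 27:9→11,y→11,i→11 28:9→11,y→27,i→11 29:9→17,y→11,i→29 30:9→17,y→11,i→11.
'y9i': |S_i|=[48, 41, 22, 5] end={s14,s17,s26,s41,s8} rej; 3/3 single-dels accept.
'99yy': N↓-sim [48, 40, 32, 20, 7] end={s14,s17,s22,s26,s4,s41,s8} — reject; 4/4 single-dels accept.
'999999': |S_i|=[48, 40, 32, 26, 21, 16, 6] end={s14,s17,s26,s39,s41,s8} ∉↓L; 6/6 del acc.
'yiyiiy': run [48, 41, 38, 30, 27, 17, 9] end={s1,s14,s17,s22,s26,s39,s4,s41,s8} — reject; 6/6 single-dels accept.
4 words, ⪯-incomp.

Antichain: [y9i, 99yy, 999999, yiyiiy].


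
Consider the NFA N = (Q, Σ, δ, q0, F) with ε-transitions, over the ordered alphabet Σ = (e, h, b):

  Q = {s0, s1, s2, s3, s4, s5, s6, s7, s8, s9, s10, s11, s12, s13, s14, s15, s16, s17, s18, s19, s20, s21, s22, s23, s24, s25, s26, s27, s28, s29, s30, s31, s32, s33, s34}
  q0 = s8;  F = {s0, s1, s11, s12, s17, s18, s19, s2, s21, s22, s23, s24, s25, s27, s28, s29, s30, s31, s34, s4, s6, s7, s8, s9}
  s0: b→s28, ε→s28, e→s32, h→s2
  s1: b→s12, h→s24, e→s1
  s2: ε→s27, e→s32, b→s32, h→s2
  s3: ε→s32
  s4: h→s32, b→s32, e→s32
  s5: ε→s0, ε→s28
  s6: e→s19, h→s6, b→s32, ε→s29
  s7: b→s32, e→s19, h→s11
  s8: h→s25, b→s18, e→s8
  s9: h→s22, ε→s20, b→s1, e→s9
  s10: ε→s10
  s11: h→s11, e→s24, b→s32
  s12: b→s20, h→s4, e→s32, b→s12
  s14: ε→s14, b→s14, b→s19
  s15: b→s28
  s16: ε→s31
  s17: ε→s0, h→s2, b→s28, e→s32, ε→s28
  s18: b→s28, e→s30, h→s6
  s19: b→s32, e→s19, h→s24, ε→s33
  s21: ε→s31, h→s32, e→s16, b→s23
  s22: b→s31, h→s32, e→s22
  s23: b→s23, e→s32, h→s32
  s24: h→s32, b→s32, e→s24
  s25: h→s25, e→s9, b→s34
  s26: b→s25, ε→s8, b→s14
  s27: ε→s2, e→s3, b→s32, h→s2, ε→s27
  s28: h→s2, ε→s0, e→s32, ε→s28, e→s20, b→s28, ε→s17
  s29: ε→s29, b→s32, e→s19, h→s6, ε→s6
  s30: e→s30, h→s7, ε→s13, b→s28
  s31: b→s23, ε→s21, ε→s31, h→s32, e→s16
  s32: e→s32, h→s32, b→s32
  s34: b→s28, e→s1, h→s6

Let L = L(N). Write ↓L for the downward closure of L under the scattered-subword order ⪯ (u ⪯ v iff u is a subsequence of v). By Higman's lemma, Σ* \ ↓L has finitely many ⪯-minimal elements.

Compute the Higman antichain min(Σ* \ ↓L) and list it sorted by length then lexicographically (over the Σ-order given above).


A = [bhb, bbe, hehh, behheh].

|Q|=35, |F|=24, |δ|=107 (25 ε).
min D↑ (20 st, q0=0, F={12}): 0:e→0,h→1,b→2 1:e→3,h→1,b→4 2:e→5,h→6,b→7 3:e→3,h→8,b→9 4:e→9,h→6,b→7 5:e→5,h→10,b→7 6:e→11,h→6,b→12 7:e→12,h→13,b→7 8:e→8,h→12,b→14 9:e→9,h→15,b→16 10:e→11,h→17,b→12 11:e→11,h→15,b→12 12:e→12,h→12,b→12 13:e→12,h→13,b→12 14:e→14,h→12,b→18 15:e→15,h→12,b→12 16:e→12,h→19,b→16 17:e→15,h→17,b→12 18:e→12,h→12,b→18 19:e→12,h→12,b→12 [Hopcroft].
'bhb': run [30, 26, 12, 1] end={s32} rej; 3/3 single-dels accept.
'bbe': |S_i|=[30, 26, 11, 3] end={s20,s3,s32} ∉↓L; 3/3 del acc.
'hehh': |S_i|=[30, 26, 15, 8, 1] end={s32} ∉↓L; 4/4 del acc.
'behheh': run [30, 26, 22, 10, 6, 3, 1] end={s32} ∉↓L; 6/6 del acc.
4 obstructions.


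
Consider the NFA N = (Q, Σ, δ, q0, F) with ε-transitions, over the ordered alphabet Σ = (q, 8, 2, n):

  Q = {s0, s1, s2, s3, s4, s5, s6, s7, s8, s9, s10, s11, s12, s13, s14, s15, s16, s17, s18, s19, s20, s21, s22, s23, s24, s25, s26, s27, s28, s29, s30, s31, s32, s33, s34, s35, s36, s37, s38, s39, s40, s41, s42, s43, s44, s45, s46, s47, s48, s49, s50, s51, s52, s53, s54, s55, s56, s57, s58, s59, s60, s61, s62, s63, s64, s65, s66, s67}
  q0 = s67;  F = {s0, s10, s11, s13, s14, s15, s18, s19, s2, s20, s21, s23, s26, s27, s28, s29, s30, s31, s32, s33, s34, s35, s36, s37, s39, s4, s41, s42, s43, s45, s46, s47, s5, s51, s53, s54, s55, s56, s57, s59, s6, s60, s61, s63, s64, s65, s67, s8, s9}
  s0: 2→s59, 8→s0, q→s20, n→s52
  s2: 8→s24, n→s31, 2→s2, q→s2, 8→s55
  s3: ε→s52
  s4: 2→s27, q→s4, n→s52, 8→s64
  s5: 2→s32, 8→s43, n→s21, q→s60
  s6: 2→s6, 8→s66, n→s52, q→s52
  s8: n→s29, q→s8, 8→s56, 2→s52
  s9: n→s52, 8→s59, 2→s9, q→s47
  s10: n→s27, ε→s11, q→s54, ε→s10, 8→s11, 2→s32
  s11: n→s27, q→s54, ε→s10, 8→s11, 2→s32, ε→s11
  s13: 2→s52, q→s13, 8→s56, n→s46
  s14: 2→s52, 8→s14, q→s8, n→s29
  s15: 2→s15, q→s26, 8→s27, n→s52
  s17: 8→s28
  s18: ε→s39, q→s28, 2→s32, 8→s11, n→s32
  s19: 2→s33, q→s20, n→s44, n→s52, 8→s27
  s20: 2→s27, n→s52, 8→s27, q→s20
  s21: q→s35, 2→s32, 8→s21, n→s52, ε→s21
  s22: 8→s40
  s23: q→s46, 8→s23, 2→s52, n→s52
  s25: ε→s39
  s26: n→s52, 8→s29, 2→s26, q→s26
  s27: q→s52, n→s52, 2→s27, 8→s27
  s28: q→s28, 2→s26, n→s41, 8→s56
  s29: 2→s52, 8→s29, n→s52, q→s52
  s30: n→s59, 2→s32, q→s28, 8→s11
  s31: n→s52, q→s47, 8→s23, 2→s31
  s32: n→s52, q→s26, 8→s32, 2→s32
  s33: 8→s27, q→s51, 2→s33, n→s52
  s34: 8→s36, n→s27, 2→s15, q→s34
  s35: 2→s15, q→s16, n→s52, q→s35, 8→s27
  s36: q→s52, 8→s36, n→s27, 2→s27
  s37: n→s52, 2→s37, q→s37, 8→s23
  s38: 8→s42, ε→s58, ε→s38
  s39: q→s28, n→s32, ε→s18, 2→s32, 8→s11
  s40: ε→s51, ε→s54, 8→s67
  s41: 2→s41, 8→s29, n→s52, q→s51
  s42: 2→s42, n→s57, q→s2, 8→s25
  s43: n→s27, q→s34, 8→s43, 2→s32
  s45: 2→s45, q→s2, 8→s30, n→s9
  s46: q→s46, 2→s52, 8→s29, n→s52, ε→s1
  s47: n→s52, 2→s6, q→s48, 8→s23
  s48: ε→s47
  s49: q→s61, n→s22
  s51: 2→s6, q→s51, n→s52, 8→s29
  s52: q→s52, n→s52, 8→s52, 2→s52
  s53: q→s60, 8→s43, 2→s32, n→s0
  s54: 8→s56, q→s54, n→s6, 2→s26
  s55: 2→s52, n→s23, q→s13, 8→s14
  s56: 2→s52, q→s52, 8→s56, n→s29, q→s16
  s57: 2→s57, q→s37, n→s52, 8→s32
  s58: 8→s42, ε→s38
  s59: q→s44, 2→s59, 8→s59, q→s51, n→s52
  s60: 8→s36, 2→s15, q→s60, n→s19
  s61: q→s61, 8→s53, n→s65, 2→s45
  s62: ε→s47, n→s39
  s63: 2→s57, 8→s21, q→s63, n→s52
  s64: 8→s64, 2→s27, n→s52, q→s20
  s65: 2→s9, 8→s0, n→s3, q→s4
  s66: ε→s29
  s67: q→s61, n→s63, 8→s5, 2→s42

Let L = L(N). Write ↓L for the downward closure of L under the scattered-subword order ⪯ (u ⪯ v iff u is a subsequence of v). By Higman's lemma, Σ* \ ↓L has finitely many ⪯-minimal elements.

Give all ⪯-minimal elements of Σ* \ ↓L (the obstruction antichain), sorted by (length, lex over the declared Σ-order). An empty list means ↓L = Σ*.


A = [nn, 82n, 8q8q, 88nq, 2q82, qnq2q].

|Q|=68, |F|=49, |δ|=231 (18 ε).
min D↑ (48 st, q0=0, F={15}): 0:q→1,8→2,2→3,n→4 1:q→1,8→5,2→6,n→7 2:q→8,8→9,2→10,n→11 3:q→12,8→13,2→3,n→14 4:q→4,8→11,2→14,n→15 5:q→8,8→9,2→10,n→16 6:q→12,8→17,2→6,n→18 7:q→19,8→16,2→18,n→15 8:q→8,8→20,2→21,n→22 9:q→23,8→9,2→10,n→24 10:q→25,8→10,2→10,n→15 11:q→26,8→11,2→10,n→15 12:q→12,8→27,2→12,n→28 13:q→29,8→30,2→10,n→10 14:q→31,8→10,2→14,n→15 15:q→15,8→15,2→15,n→15 16:q→32,8→16,2→33,n→15 17:q→29,8→30,2→10,n→33 18:q→34,8→33,2→18,n→15 19:q→19,8→35,2→24,n→15 20:q→15,8→20,2→24,n→24 21:q→25,8→24,2→21,n→15 22:q→32,8→24,2→36,n→15 23:q→23,8→20,2→21,n→24 24:q→15,8→24,2→24,n→15 25:q→25,8→37,2→25,n→15 26:q→26,8→24,2→21,n→15 27:q→38,8→39,2→15,n→40 28:q→34,8→40,2→28,n→15 29:q→29,8→41,2→25,n→42 30:q→43,8→30,2→10,n→24 31:q→31,8→40,2→31,n→15 32:q→32,8→24,2→24,n→15 33:q→44,8→33,2→33,n→15 34:q→34,8→40,2→45,n→15 35:q→32,8→35,2→24,n→15 36:q→44,8→24,2→36,n→15 37:q→15,8→37,2→15,n→15 38:q→38,8→41,2→15,n→46 39:q→47,8→39,2→15,n→37 40:q→46,8→40,2→15,n→15 41:q→15,8→41,2→15,n→37 42:q→44,8→37,2→42,n→15 43:q→43,8→41,2→25,n→45 44:q→44,8→37,2→45,n→15 45:q→15,8→37,2→45,n→15 46:q→46,8→37,2→15,n→15 47:q→47,8→41,2→15,n→37.
'nn': N↓-sim [58, 33, 3] end={s3,s44,s52} rej; 2/2 del acc.
'82n': run [58, 43, 13, 1] end={s52} ∉↓L; 3/3 deletions ∈↓L.
'8q8q': |S_i|=[58, 43, 25, 7, 2] end={s16,s52} — reject; 4/4 single-dels accept.
'88nq': run [58, 43, 29, 5, 1] end={s52} — reject; 4/4 deletions ∈↓L.
'2q82': run [58, 40, 25, 13, 1] end={s52} ∉↓L; 4/4 single-dels accept.
'qnq2q': |S_i|=[58, 52, 24, 15, 5, 1] end={s52} ∉↓L; 5/5 deletions ∈↓L.
6 obstructions.


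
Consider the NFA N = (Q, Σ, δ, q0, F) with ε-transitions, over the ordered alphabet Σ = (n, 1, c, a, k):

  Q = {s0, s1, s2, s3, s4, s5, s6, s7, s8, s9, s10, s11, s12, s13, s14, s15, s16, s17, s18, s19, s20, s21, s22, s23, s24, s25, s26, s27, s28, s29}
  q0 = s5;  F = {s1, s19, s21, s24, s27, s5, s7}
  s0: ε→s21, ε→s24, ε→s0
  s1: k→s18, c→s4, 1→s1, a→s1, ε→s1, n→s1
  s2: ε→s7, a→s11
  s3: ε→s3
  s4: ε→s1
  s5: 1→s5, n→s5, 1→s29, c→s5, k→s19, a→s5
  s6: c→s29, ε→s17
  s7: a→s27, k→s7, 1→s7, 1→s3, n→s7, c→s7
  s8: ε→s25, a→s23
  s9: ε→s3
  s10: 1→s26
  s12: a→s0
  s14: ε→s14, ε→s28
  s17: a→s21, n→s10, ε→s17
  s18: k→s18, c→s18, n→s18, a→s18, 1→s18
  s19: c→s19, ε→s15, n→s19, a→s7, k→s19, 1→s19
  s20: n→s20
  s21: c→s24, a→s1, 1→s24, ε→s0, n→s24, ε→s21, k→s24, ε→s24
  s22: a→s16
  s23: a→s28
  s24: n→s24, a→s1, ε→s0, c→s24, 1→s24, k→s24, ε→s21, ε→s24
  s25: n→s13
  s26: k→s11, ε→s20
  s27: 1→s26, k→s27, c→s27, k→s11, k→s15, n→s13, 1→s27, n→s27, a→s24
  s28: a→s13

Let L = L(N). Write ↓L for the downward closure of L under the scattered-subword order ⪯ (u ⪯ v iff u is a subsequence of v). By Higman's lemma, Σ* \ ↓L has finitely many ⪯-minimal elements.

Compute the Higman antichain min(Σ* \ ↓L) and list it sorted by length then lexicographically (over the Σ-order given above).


A = [kaaaak].

|Q|=30, |F|=7, |δ|=80 (21 ε).
min D↑ (7 st, q0=0, F={6}): 0:n→0,1→0,c→0,a→0,k→1 1:n→1,1→1,c→1,a→2,k→1 2:n→2,1→2,c→2,a→3,k→2 3:n→3,1→3,c→3,a→4,k→3 4:n→4,1→4,c→4,a→5,k→4 5:n→5,1→5,c→5,a→5,k→6 6:n→6,1→6,c→6,a→6,k→6 (ε-aug+det+¬).
'kaaaak': N↓-sim [17, 15, 14, 12, 6, 3, 1] end={s18} ∉↓L; 6/6 single-dels accept.
1 minimals (antichain).


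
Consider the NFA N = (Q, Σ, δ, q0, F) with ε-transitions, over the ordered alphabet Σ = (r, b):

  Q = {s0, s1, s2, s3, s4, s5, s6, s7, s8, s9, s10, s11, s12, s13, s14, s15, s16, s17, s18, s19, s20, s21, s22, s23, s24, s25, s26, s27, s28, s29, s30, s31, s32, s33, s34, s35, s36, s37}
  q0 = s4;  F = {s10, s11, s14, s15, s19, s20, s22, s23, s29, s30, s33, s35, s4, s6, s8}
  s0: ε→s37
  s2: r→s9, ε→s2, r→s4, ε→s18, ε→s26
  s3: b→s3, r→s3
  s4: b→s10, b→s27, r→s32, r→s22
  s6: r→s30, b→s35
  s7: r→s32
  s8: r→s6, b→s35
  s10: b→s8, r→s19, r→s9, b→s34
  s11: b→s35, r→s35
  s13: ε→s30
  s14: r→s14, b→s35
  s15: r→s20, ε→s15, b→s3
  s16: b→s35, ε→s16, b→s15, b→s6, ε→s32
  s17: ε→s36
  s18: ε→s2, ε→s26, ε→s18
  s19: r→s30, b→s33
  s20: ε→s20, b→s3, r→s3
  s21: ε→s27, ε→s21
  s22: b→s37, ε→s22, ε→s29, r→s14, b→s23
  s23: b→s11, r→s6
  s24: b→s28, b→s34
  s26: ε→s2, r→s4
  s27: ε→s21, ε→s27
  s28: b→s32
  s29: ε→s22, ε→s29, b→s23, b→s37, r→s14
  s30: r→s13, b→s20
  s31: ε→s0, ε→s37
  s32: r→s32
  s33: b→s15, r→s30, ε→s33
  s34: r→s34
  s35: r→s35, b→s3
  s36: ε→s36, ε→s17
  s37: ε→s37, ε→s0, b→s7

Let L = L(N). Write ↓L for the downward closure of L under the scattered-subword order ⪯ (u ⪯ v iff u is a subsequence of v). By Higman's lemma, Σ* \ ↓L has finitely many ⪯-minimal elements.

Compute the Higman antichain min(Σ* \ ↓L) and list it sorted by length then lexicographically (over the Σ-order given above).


|Q|=38, |F|=15, |δ|=80 (29 ε).
min D↑ (15 st, q0=0, F={12}): 0:r→1,b→2 1:r→3,b→4 2:r→5,b→6 3:r→3,b→7 4:r→8,b→9 5:r→10,b→11 6:r→8,b→7 7:r→7,b→12 8:r→10,b→7 9:r→7,b→7 10:r→10,b→13 11:r→10,b→14 12:r→12,b→12 13:r→12,b→12 14:r→13,b→12 [Hopcroft].
'rrbb': N↓-sim [25, 20, 9, 3, 1] end={s3} — reject; 4/4 del acc.
'bbbb': |S_i|=[25, 21, 13, 4, 1] end={s3} — reject; 4/4 deletions ∈↓L.
'rbbrb': run [25, 20, 14, 7, 4, 1] end={s3} — reject; 5/5 del acc.
'brrbr': |S_i|=[25, 21, 12, 7, 2, 1] end={s3} ∉↓L; 5/5 deletions ∈↓L.
'brbbrr': N↓-sim [25, 21, 12, 7, 3, 2, 1] end={s3} ∉↓L; 6/6 del acc.
5 obstructions.

min(Σ*\↓L) = [rrbb, bbbb, rbbrb, brrbr, brbbrr].
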